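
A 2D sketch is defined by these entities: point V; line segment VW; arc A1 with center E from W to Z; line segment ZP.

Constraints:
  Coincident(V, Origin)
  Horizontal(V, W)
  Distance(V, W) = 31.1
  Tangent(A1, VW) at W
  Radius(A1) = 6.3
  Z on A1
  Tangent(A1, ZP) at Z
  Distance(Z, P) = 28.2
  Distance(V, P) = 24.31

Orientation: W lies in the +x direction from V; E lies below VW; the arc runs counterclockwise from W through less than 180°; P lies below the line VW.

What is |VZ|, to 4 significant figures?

26.49

V is at the origin; VW is horizontal with |VW| = 31.1 and W on the +x side, so W = (31.10, 0.000). A1 meets VW tangentially, so EW is at right angles to VW, so E = W + (0, -6.3) = (31.10, -6.300). Since EZ ⟂ ZP (tangency), |EP| = √(6.3² + 28.2²) = 28.90 regardless of where Z sits on A1. So P lies on both circle(V, 24.31) and circle(E, 28.90); the below-VW intersection is P = (7.587, -23.10). Z is the foot of the tangent from P: Z = (26.41, -2.095).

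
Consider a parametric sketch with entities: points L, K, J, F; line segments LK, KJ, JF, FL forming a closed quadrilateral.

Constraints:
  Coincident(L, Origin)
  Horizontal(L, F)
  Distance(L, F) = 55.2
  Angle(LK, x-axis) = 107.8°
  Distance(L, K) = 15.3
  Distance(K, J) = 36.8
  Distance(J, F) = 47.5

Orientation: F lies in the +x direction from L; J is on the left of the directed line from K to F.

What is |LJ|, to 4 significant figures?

44.18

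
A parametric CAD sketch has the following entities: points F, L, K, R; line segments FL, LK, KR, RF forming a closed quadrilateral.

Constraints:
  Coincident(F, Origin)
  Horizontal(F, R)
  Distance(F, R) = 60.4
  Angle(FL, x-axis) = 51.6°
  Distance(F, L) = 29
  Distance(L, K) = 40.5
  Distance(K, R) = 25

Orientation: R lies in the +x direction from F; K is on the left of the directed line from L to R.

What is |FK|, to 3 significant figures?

63.5

Checks: |LK| = 40.50 ✓; |KR| = 25.00 ✓.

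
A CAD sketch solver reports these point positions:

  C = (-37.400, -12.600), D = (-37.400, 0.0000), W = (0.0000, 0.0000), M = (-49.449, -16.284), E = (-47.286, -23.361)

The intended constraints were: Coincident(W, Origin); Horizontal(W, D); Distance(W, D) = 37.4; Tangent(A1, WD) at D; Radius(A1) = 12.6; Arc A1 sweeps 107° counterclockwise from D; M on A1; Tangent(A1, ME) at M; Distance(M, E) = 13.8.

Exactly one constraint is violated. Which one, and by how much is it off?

Distance(M, E) = 13.8 — off by 6.40.

W = (0.00, 0.00) ✓; W.y = 0.00, D.y = 0.00 ✓; |WD| = 37.40 ✓; ∠(CD, DW) = 90.00° ✓; |CD| = 12.60 ✓; bearing(C→M) − bearing(C→D) = 107.0° ✓; |CM| = 12.60 ✓; ∠(CM, ME) = 90.01° ✓; |ME| = 7.400 ✗.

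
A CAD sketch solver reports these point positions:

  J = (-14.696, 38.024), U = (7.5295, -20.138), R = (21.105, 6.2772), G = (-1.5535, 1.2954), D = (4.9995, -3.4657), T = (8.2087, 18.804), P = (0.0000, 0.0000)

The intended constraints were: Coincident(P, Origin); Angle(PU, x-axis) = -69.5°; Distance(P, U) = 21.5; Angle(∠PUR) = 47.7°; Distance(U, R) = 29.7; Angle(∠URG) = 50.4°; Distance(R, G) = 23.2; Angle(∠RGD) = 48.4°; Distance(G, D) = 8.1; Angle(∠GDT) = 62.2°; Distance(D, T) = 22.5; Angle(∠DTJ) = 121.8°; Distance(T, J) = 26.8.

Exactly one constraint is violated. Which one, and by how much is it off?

Distance(T, J) = 26.8 — off by 3.10.

P = (0.00, 0.00) ✓; PU at -69.50° ✓; |PU| = 21.50 ✓; ∠PUR = 47.70° ✓; |UR| = 29.70 ✓; ∠URG = 50.40° ✓; |RG| = 23.20 ✓; ∠RGD = 48.40° ✓; |GD| = 8.100 ✓; ∠GDT = 62.20° ✓; |DT| = 22.50 ✓; ∠DTJ = 121.8° ✓; |TJ| = 29.90 ✗.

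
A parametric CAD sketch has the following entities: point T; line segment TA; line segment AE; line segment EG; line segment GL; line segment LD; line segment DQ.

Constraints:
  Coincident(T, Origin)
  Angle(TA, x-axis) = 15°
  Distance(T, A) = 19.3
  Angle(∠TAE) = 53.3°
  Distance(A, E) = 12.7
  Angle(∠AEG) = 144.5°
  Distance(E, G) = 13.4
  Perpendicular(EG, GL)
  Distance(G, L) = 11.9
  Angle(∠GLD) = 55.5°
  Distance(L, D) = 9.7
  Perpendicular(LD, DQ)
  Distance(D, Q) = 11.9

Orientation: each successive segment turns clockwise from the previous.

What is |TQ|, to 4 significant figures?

17.17

T is at the origin; TA runs at 15.0° with length 19.3, so A = (18.64, 4.995). ∠TAE = 53.3° gives AE at -111.7° from the x-axis; with |AE| = 12.7, E = (13.95, -6.805). ∠AEG = 144.5° gives EG at -147.2° from the x-axis; with |EG| = 13.4, G = (2.683, -14.06). The perpendicularity gives GL at right angles to EG, so GL runs at 122.8°; with |GL| = 11.9, L = (-3.763, -4.061). ∠GLD = 55.5° gives LD at -1.700° from the x-axis; with |LD| = 9.7, D = (5.932, -4.349). LD ⟂ DQ, so DQ runs at -91.70°; with |DQ| = 11.9, Q = (5.579, -16.24). Then |TQ| = |Q − T| = 17.17.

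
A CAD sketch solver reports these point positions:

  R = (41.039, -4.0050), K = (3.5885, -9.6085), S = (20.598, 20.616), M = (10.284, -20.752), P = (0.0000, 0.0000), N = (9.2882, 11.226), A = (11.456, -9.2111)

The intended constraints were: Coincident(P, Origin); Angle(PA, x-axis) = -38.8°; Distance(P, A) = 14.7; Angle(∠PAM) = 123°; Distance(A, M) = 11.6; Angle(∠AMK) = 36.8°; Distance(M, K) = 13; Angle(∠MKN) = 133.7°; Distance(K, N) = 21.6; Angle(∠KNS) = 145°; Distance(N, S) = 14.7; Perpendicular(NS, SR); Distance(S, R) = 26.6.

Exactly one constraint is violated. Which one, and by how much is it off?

Distance(S, R) = 26.6 — off by 5.40.

P = (0.00, 0.00) ✓; PA at -38.80° ✓; |PA| = 14.70 ✓; ∠PAM = 123.0° ✓; |AM| = 11.60 ✓; ∠AMK = 36.80° ✓; |MK| = 13.00 ✓; ∠MKN = 133.7° ✓; |KN| = 21.60 ✓; ∠KNS = 145.0° ✓; |NS| = 14.70 ✓; ∠(NS, SR) = 90.00° ✓; |SR| = 32.00 ✗.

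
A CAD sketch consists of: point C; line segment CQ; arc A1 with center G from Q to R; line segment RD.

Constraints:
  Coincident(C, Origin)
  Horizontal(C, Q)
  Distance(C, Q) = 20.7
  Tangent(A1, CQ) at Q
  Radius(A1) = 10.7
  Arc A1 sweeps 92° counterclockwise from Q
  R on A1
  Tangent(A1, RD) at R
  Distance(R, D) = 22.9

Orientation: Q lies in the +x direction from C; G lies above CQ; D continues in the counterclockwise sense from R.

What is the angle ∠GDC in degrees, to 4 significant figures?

18.97°

C is at the origin; C and Q share the same y with |CQ| = 20.7 and Q on the +x side, so Q = (20.70, 0.000). Tangency of A1 to CQ means the radius GQ is perpendicular to CQ, so G = Q + (0, 10.7) = (20.70, 10.70). On A1, Q sits at bearing -90° from G; a 92° counterclockwise sweep puts R at bearing 2°, so R = G + 10.7·(cos 2°, sin 2°) = (31.39, 11.07). The tangent condition forces GR to be normal to RD, so RD runs along (−sin 2°, cos 2°); with |RD| = 22.9, D = (30.59, 33.96). Then cos ∠GDC = DG·DC / (|DG||DC|), giving 18.97°.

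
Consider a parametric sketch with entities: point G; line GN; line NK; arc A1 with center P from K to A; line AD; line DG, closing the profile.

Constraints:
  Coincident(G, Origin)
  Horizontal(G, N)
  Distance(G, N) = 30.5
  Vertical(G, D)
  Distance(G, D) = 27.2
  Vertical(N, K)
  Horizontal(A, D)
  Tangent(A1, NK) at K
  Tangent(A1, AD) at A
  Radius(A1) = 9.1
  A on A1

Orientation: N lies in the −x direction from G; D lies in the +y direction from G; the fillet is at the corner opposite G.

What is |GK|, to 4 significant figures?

35.47

G is at the origin; GN is horizontal with |GN| = 30.5 and N on the −x side, so N = (-30.50, 0.000). G and D share the same x with |GD| = 27.2 and D on the +y side, so D = (0.000, 27.20). The virtual corner opposite G is at (-30.50, 27.20). A1 meets NK tangentially, so PK is at right angles to NK and A1 meets AD tangentially, so PA is at right angles to AD, with radius 9.1, so the center P sits 9.1 in from both sides at P = (-21.40, 18.10). That places the tangent points at K = (-30.50, 18.10) on NK and A = (-21.40, 27.20) on AD. Then |GK| = |K − G| = 35.47.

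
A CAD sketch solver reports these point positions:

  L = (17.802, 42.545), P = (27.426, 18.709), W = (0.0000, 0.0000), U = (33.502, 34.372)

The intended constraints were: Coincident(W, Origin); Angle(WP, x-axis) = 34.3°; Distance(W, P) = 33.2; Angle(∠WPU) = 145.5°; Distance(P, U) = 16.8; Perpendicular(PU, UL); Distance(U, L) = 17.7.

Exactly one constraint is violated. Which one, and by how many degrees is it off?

Perpendicular(PU, UL) — off by 6.30°.

W = (0.00, 0.00) ✓; WP at 34.30° ✓; |WP| = 33.20 ✓; ∠WPU = 145.5° ✓; |PU| = 16.80 ✓; ∠(PU, UL) = 83.70° ✗; |UL| = 17.70 ✓.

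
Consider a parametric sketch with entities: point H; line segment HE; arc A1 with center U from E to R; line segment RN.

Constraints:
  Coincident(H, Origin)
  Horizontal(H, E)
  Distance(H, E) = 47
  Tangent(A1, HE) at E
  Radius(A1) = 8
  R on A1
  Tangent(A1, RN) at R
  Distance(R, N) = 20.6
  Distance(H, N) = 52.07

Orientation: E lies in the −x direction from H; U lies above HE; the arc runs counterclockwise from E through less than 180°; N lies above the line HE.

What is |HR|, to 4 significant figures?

40.24

H is at the origin; H and E share the same y with |HE| = 47.0 and E on the −x side, so E = (-47.00, 0.000). Tangency of A1 to HE means the radius UE is perpendicular to HE, so U = E + (0, 8) = (-47.00, 8.000). Since UR ⟂ RN (tangency), |UN| = √(8.0² + 20.6²) = 22.10 regardless of where R sits on A1. So N lies on both circle(H, 52.07) and circle(U, 22.10); the above-HE intersection is N = (-42.78, 29.69). R is the foot of the tangent from N: R = (-39.13, 9.417).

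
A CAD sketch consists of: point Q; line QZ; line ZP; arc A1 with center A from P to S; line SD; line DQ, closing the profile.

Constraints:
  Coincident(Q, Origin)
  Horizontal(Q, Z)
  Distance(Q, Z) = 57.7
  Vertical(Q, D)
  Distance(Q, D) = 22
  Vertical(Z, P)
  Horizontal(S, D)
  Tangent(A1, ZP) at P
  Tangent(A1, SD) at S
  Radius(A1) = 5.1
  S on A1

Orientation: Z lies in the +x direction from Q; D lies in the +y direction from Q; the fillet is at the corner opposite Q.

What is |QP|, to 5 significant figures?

60.124

The virtual corner opposite Q is at (57.700, 22.000). Tangency of A1 to ZP means the radius AP is perpendicular to ZP and A1 meets SD tangentially, so AS is at right angles to SD, with radius 5.1, so the center A sits 5.1 in from both sides at A = (52.600, 16.900). That places the tangent points at P = (57.700, 16.900) on ZP and S = (52.600, 22.000) on SD. Then |QP| = |P − Q| = 60.124.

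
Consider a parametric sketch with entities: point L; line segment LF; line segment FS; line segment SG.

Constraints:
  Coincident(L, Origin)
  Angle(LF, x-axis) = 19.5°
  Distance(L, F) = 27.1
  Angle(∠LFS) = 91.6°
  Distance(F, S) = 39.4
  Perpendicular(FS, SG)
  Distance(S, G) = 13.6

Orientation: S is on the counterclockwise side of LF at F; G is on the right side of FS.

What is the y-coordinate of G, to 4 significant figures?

50.72

L is at the origin; LF runs at 19.5° with length 27.1, so F = 27.1·(cos 19.5°, sin 19.5°) = (25.55, 9.046). ∠LFS = 91.6°, so FS runs at 19.5° + (180° − 91.6°) = 107.9° from the x-axis; with |FS| = 39.4, S = F + 39.4·(cos 107.9°, sin 107.9°) = (13.44, 46.54). FS is perpendicular to SG; with |SG| = 13.6 on the right of FS, G = S + 13.6·(0.9516, 0.3074) = (26.38, 50.72). So G.y = 50.72.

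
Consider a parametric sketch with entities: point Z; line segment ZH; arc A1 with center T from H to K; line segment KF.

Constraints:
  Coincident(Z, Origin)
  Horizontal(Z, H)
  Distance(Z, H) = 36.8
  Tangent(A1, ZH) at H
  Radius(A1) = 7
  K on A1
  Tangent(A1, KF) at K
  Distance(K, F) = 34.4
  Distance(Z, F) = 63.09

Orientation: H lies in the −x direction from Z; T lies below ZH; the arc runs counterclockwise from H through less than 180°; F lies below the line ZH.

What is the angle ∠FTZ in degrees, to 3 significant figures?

121°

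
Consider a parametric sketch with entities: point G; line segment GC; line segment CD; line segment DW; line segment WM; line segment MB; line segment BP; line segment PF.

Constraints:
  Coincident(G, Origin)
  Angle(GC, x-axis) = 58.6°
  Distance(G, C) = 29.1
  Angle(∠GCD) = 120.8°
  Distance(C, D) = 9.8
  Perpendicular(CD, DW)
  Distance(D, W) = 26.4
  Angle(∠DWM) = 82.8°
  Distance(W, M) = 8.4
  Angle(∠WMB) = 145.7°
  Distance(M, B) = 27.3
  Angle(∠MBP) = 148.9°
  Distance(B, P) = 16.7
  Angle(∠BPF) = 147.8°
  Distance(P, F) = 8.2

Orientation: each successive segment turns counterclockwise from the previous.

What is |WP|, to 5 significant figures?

48.695

G is at the origin; GC runs at 58.6° with length 29.1, so C = (15.161, 24.838). ∠GCD = 120.8° gives CD at 117.80° from the x-axis; with |CD| = 9.8, D = (10.591, 33.507). CD ⟂ DW, so DW runs at -152.20°; with |DW| = 26.4, W = (-12.762, 21.195). ∠DWM = 82.8° gives WM at -55.000° from the x-axis; with |WM| = 8.4, M = (-7.9441, 14.314). ∠WMB = 145.7° gives MB at -20.700° from the x-axis; with |MB| = 27.3, B = (17.594, 4.6639). ∠MBP = 148.9° gives BP at 10.400° from the x-axis; with |BP| = 16.7, P = (34.019, 7.6785). Then |WP| = |P − W| = 48.695.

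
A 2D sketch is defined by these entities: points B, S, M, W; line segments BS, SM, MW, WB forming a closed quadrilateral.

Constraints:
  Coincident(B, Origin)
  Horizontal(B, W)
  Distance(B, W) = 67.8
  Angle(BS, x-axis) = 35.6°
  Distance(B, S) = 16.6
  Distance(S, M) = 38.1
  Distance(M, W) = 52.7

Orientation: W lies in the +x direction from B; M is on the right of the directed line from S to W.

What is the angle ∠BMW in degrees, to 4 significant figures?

98.57°

Checks: |SM| = 38.10 ✓; |MW| = 52.70 ✓.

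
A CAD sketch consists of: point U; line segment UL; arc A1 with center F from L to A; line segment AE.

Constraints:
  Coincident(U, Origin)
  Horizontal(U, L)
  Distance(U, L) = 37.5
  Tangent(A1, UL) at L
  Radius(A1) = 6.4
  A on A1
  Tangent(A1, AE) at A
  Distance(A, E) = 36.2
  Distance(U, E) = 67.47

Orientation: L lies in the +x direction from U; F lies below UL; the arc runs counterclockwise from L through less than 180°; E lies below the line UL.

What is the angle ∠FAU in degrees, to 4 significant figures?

123.0°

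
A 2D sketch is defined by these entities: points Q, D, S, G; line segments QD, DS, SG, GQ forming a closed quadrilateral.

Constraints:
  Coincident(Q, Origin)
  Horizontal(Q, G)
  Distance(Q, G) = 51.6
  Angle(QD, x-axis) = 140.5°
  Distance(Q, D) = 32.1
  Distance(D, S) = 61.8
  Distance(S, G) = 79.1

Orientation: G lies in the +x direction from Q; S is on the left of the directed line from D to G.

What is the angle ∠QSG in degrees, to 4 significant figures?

39.85°

Checks: |DS| = 61.80 ✓; |SG| = 79.10 ✓.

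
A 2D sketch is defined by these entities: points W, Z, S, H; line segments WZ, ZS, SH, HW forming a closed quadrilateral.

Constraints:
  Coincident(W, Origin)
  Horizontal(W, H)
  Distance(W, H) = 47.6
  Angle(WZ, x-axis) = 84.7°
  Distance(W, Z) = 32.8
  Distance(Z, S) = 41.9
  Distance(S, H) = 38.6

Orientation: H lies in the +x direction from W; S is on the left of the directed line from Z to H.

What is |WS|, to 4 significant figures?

58.85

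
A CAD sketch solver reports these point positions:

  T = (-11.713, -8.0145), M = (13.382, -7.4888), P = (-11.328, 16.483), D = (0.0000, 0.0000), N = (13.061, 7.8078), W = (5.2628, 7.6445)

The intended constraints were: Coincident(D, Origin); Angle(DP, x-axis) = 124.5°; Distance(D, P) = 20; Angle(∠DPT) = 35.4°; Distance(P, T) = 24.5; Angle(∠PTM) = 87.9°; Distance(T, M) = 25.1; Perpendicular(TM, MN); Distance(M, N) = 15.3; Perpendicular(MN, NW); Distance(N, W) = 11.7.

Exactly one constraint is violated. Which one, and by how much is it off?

Distance(N, W) = 11.7 — off by 3.90.

D = (0.00, 0.00) ✓; DP at 124.5° ✓; |DP| = 20.00 ✓; ∠DPT = 35.40° ✓; |PT| = 24.50 ✓; ∠PTM = 87.90° ✓; |TM| = 25.10 ✓; ∠(TM, MN) = 90.00° ✓; |MN| = 15.30 ✓; ∠(MN, NW) = 90.00° ✓; |NW| = 7.800 ✗.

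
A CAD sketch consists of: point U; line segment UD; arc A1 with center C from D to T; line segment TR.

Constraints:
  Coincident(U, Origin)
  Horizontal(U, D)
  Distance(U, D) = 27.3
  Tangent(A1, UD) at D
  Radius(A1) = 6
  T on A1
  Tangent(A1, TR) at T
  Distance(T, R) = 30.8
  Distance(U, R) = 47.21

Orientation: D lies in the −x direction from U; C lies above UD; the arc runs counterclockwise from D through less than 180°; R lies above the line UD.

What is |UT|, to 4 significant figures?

22.73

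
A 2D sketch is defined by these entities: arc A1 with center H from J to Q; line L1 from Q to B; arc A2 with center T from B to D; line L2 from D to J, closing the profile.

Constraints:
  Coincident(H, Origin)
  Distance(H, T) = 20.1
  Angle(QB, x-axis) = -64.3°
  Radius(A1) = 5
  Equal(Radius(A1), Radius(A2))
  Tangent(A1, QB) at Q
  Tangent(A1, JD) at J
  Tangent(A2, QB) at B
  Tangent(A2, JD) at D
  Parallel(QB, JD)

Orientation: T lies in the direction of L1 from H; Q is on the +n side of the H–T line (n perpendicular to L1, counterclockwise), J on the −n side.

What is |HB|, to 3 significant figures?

20.7

The slot axis is L1's direction at -64.3°, so u = (cos -64.3°, sin -64.3°) = (0.434, -0.901) and n = (−sin -64.3°, cos -64.3°) = (0.901, 0.434). H is at the origin and T lies 20.1 along u from H, so T = 20.1·u = (8.72, -18.1). Tangency of A1 to both parallel lines with radius 5.0 puts Q and J at H ± 5.0·n: Q = (4.51, 2.17), J = (-4.51, -2.17). Equal radii place B and D the same way about T: B = T + 5.0·n = (13.2, -15.9), D = T − 5.0·n = (4.21, -20.3). Then |HB| = |B − H| = 20.7.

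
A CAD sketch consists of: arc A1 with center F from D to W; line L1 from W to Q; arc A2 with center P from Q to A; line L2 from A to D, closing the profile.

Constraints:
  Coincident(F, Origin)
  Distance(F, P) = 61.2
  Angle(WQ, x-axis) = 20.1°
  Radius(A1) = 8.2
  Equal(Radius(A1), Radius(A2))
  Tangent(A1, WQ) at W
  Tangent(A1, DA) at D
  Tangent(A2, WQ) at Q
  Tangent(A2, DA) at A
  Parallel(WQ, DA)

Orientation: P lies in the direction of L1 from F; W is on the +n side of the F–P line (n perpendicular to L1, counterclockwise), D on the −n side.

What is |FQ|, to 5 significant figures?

61.747

The slot axis is L1's direction at 20.1°, so u = (cos 20.1°, sin 20.1°) = (0.93909, 0.34366) and n = (−sin 20.1°, cos 20.1°) = (-0.34366, 0.93909). F is at the origin and P lies 61.2 along u from F, so P = 61.2·u = (57.473, 21.032). Tangency of A1 to both parallel lines with radius 8.2 puts W and D at F ± 8.2·n: W = (-2.8180, 7.7006), D = (2.8180, -7.7006). Equal radii place Q and A the same way about P: Q = P + 8.2·n = (54.655, 28.733), A = P − 8.2·n = (60.291, 13.331). Then |FQ| = |Q − F| = 61.747.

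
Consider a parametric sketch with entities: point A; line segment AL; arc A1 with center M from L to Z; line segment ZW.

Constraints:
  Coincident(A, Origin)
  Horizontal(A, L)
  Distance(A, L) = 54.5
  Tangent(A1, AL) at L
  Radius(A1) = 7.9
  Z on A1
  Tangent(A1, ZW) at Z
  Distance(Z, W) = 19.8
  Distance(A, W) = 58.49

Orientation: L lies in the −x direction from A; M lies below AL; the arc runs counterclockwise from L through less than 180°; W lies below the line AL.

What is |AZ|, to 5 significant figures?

62.401

Checks: |MZ| = 7.900 ✓; ∠(MZ, ZW) = 90.00° ✓; |ZW| = 19.80 ✓; |AW| = 58.49 ✓.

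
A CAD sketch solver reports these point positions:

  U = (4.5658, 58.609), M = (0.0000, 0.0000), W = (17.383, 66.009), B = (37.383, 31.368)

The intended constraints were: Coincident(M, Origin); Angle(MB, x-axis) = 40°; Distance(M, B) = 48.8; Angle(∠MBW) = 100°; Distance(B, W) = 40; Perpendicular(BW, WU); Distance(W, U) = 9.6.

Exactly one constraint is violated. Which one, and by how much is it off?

Distance(W, U) = 9.6 — off by 5.20.

M = (0.00, 0.00) ✓; MB at 40.00° ✓; |MB| = 48.80 ✓; ∠MBW = 100.0° ✓; |BW| = 40.00 ✓; ∠(BW, WU) = 90.00° ✓; |WU| = 14.80 ✗.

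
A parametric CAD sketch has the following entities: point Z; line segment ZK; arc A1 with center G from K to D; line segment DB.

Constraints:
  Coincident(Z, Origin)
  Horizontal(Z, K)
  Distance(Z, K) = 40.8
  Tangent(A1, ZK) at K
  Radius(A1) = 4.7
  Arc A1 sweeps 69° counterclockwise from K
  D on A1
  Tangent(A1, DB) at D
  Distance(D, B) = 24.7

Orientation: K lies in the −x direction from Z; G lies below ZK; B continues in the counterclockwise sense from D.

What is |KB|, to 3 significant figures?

29.2

Z is at the origin; ZK is horizontal with |ZK| = 40.8 and K on the −x side, so K = (-40.8, 0.00). A1 meets ZK tangentially, so GK is at right angles to ZK, so G = K + (0, -4.7) = (-40.8, -4.70). On A1, K sits at bearing 90° from G; a 69° counterclockwise sweep puts D at bearing 159°, so D = G + 4.7·(cos 159°, sin 159°) = (-45.2, -3.02). The tangent condition forces GD to be normal to DB, so DB runs along (−sin 159°, cos 159°); with |DB| = 24.7, B = (-54.0, -26.1). Then |KB| = |B − K| = 29.2.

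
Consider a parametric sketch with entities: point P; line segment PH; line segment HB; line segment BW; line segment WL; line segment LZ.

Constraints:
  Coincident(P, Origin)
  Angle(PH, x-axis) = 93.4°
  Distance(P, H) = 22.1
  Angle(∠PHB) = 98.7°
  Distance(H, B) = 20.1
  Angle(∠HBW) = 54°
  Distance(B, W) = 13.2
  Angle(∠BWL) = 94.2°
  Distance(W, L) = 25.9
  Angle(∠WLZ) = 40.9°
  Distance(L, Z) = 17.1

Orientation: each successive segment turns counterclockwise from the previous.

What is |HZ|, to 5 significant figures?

9.1776

P is at the origin; PH runs at 93.4° with length 22.1, so H = (-1.3107, 22.061). ∠PHB = 98.7° gives HB at 174.70° from the x-axis; with |HB| = 20.1, B = (-21.325, 23.918). ∠HBW = 54.0° gives BW at -59.300° from the x-axis; with |BW| = 13.2, W = (-14.586, 12.568). ∠BWL = 94.2° gives WL at 26.500° from the x-axis; with |WL| = 25.9, L = (8.5932, 24.124). ∠WLZ = 40.9° gives LZ at 165.60° from the x-axis; with |LZ| = 17.1, Z = (-7.9695, 28.377). Then |HZ| = |Z − H| = 9.1776.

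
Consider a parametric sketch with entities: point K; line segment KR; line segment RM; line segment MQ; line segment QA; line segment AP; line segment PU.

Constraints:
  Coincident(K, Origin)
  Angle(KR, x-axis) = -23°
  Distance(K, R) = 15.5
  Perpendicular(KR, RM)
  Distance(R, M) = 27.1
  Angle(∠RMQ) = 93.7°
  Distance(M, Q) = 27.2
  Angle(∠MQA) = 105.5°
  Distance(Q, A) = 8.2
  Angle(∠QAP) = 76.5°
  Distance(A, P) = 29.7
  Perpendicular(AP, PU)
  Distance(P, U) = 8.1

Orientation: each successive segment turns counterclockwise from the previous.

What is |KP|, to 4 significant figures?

23.69

K is at the origin; KR runs at -23.0° with length 15.5, so R = (14.27, -6.056). KR ⟂ RM, so RM runs at 67.00°; with |RM| = 27.1, M = (24.86, 18.89). ∠RMQ = 93.7° gives MQ at 153.3° from the x-axis; with |MQ| = 27.2, Q = (0.5569, 31.11). ∠MQA = 105.5° gives QA at -132.2° from the x-axis; with |QA| = 8.2, A = (-4.951, 25.04). ∠QAP = 76.5° gives AP at -28.70° from the x-axis; with |AP| = 29.7, P = (21.10, 10.77). Then |KP| = |P − K| = 23.69.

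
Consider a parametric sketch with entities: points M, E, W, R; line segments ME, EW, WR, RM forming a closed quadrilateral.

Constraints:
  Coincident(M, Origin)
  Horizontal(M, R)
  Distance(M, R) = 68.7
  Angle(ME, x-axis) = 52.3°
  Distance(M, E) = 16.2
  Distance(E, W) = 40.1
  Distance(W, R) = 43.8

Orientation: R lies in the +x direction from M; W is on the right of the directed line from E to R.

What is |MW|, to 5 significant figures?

37.400

Checks: |EW| = 40.10 ✓; |WR| = 43.80 ✓.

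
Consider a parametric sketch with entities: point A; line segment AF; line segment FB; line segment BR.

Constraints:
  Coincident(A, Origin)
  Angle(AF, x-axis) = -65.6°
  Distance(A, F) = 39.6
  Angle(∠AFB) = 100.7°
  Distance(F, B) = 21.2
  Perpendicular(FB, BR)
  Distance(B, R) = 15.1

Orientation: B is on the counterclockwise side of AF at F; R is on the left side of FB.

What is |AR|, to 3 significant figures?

37.2

A is at the origin; AF runs at -65.6° with length 39.6, so F = 39.6·(cos -65.6°, sin -65.6°) = (16.4, -36.1). ∠AFB = 100.7°, so FB runs at -65.6° + (180° − 100.7°) = 13.7° from the x-axis; with |FB| = 21.2, B = F + 21.2·(cos 13.7°, sin 13.7°) = (37.0, -31.0). FB ⟂ BR; with |BR| = 15.1 on the left of FB, R = B + 15.1·(-0.237, 0.972) = (33.4, -16.4). Then |AR| = |R − A| = 37.2.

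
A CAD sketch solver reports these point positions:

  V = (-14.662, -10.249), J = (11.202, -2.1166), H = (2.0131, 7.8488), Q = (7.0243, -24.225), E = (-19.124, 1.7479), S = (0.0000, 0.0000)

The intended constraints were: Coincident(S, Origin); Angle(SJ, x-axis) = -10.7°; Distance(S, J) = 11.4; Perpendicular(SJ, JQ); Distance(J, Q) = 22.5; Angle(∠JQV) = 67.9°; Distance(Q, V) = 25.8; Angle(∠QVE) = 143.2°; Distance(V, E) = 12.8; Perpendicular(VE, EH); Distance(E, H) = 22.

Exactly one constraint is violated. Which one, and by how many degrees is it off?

Perpendicular(VE, EH) — off by 4.30°.

S = (0.00, 0.00) ✓; SJ at -10.70° ✓; |SJ| = 11.40 ✓; ∠(SJ, JQ) = 90.00° ✓; |JQ| = 22.50 ✓; ∠JQV = 67.90° ✓; |QV| = 25.80 ✓; ∠QVE = 143.2° ✓; |VE| = 12.80 ✓; ∠(VE, EH) = 94.30° ✗; |EH| = 22.00 ✓.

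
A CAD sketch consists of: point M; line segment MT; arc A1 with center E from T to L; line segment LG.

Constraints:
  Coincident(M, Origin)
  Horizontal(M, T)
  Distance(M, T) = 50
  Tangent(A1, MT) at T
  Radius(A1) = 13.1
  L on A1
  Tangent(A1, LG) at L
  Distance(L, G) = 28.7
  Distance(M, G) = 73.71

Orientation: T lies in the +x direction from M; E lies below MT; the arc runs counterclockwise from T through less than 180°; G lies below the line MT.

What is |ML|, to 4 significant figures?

45.96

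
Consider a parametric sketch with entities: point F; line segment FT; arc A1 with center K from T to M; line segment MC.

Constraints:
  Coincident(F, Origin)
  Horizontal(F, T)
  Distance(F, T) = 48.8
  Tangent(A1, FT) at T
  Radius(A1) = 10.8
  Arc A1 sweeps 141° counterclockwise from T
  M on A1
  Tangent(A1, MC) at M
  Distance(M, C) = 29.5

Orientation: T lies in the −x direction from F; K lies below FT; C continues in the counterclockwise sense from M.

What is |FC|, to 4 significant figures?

49.93

On A1, T sits at bearing 90° from K; a 141° counterclockwise sweep puts M at bearing 231°, so M = K + 10.8·(cos 231°, sin 231°) = (-55.60, -19.19). Since A1 is tangent to MC there, KM ⟂ MC, so MC runs along (−sin 231°, cos 231°); with |MC| = 29.5, C = (-32.67, -37.76). Then |FC| = |C − F| = 49.93.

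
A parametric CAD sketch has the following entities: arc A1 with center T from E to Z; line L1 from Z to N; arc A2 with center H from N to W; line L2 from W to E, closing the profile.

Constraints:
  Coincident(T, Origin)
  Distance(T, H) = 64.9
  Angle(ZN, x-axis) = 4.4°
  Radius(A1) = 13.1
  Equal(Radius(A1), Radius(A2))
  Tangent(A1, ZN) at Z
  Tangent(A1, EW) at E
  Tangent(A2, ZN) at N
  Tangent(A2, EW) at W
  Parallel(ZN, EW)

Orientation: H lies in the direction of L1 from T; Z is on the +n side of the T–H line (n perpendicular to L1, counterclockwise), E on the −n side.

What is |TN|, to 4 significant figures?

66.21

Tangency of A1 to both parallel lines with radius 13.1 puts Z and E at T ± 13.1·n: Z = (-1.005, 13.06), E = (1.005, -13.06). Equal radii place N and W the same way about H: N = H + 13.1·n = (63.70, 18.04), W = H − 13.1·n = (65.71, -8.082). Then |TN| = |N − T| = 66.21.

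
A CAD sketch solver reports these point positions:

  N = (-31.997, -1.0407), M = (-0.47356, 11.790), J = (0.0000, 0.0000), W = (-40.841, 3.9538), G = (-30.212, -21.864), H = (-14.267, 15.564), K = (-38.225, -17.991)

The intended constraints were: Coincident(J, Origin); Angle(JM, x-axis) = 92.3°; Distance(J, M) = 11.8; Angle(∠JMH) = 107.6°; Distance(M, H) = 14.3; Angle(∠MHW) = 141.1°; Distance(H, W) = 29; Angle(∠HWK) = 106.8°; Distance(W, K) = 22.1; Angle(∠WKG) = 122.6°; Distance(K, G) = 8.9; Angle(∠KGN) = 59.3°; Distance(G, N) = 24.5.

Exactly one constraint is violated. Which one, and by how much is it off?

Distance(G, N) = 24.5 — off by 3.60.

J = (0.00, 0.00) ✓; JM at 92.30° ✓; |JM| = 11.80 ✓; ∠JMH = 107.6° ✓; |MH| = 14.30 ✓; ∠MHW = 141.1° ✓; |HW| = 29.00 ✓; ∠HWK = 106.8° ✓; |WK| = 22.10 ✓; ∠WKG = 122.6° ✓; |KG| = 8.900 ✓; ∠KGN = 59.30° ✓; |GN| = 20.90 ✗.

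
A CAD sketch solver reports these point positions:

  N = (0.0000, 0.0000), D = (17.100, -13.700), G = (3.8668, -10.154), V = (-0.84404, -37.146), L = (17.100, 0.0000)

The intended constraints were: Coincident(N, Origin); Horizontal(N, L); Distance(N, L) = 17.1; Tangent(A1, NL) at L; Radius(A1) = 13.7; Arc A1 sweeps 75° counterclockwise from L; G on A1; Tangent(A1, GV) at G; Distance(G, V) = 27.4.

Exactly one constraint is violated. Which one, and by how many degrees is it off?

Tangent(A1, GV) at G — off by 5.10°.

N = (0.00, 0.00) ✓; N.y = 0.00, L.y = 0.00 ✓; |NL| = 17.10 ✓; ∠(DL, LN) = 90.00° ✓; |DL| = 13.70 ✓; bearing(D→G) − bearing(D→L) = 75.00° ✓; |DG| = 13.70 ✓; ∠(DG, GV) = 84.90° ✗; |GV| = 27.40 ✓.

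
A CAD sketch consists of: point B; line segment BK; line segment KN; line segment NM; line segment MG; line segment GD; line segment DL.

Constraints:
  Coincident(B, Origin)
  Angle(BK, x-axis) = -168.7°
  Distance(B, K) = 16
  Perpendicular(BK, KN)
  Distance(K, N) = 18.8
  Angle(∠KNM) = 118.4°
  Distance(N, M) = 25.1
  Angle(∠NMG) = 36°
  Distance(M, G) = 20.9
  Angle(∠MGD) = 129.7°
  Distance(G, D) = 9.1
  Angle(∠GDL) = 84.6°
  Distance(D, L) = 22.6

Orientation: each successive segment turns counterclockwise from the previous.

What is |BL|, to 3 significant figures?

35.4

B is at the origin; BK runs at -168.7° with length 16.0, so K = (-15.7, -3.14). BK is perpendicular to KN, so KN runs at -78.7°; with |KN| = 18.8, N = (-12.0, -21.6). ∠KNM = 118.4° gives NM at -17.1° from the x-axis; with |NM| = 25.1, M = (12.0, -29.0). ∠NMG = 36.0° gives MG at 127° from the x-axis; with |MG| = 20.9, G = (-0.564, -12.2). ∠MGD = 129.7° gives GD at 177° from the x-axis; with |GD| = 9.1, D = (-9.65, -11.8). ∠GDL = 84.6° gives DL at -87.4° from the x-axis; with |DL| = 22.6, L = (-8.63, -34.4). Then |BL| = |L − B| = 35.4.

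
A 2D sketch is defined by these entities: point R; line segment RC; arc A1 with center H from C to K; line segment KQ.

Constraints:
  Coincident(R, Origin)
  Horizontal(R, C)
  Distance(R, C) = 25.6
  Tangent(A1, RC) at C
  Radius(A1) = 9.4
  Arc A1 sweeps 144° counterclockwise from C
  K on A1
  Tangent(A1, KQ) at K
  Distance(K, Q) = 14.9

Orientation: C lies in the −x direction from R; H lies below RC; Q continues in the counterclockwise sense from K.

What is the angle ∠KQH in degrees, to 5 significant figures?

32.247°

R is at the origin; RC is horizontal with |RC| = 25.6 and C on the −x side, so C = (-25.600, 0.0000). Tangency of A1 to RC means the radius HC is perpendicular to RC, so H = C + (0, -9.4) = (-25.600, -9.4000). On A1, C sits at bearing 90° from H; a 144° counterclockwise sweep puts K at bearing 234°, so K = H + 9.4·(cos 234°, sin 234°) = (-31.125, -17.005). The tangent condition forces HK to be normal to KQ, so KQ runs along (−sin 234°, cos 234°); with |KQ| = 14.9, Q = (-19.071, -25.763). Then cos ∠KQH = QK·QH / (|QK||QH|), giving 32.247°.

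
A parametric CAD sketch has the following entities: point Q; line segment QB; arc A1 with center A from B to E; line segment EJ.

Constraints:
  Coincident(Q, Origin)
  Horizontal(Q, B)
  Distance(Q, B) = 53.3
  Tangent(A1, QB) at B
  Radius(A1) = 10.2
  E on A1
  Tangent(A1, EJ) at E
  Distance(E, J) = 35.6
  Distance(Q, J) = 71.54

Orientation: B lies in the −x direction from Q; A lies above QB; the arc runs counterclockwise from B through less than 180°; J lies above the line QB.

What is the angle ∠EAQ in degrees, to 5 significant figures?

27.493°

Checks: |AE| = 10.20 ✓; ∠(AE, EJ) = 90.00° ✓; |EJ| = 35.60 ✓; |QJ| = 71.54 ✓.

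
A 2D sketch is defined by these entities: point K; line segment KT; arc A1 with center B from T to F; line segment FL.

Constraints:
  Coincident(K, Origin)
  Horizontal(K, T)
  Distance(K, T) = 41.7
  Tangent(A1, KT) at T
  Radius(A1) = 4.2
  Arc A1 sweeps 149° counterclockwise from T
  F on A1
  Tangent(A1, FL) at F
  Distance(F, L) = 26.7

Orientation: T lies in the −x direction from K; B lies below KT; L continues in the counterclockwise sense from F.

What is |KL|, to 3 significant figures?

30.1

K is at the origin; KT is horizontal with |KT| = 41.7 and T on the −x side, so T = (-41.7, 0.00). Tangency of A1 to KT means the radius BT is perpendicular to KT, so B = T + (0, -4.2) = (-41.7, -4.20). On A1, T sits at bearing 90° from B; a 149° counterclockwise sweep puts F at bearing 239°, so F = B + 4.2·(cos 239°, sin 239°) = (-43.9, -7.80). Since A1 is tangent to FL there, BF ⟂ FL, so FL runs along (−sin 239°, cos 239°); with |FL| = 26.7, L = (-21.0, -21.6). Then |KL| = |L − K| = 30.1.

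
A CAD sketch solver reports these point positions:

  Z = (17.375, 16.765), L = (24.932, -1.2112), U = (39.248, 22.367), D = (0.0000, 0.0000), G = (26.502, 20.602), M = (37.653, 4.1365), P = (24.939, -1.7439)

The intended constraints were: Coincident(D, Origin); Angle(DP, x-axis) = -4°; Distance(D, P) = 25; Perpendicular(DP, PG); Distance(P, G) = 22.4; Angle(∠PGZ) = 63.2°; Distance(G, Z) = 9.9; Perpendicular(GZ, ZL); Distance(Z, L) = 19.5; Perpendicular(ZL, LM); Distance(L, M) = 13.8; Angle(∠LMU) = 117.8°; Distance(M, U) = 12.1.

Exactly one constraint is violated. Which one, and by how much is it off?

Distance(M, U) = 12.1 — off by 6.20.

D = (0.00, 0.00) ✓; DP at -4.000° ✓; |DP| = 25.00 ✓; ∠(DP, PG) = 90.00° ✓; |PG| = 22.40 ✓; ∠PGZ = 63.20° ✓; |GZ| = 9.901 ✓; ∠(GZ, ZL) = 90.00° ✓; |ZL| = 19.50 ✓; ∠(ZL, LM) = 90.00° ✓; |LM| = 13.80 ✓; ∠LMU = 117.8° ✓; |MU| = 18.30 ✗.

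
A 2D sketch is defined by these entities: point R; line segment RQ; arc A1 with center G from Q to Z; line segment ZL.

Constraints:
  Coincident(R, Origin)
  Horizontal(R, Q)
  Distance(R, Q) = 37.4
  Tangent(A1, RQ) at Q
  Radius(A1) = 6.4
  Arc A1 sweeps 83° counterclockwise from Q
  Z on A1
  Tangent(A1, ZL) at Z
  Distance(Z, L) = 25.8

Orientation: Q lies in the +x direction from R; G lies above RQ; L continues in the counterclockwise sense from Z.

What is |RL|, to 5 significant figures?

56.342

R is at the origin; RQ is horizontal with |RQ| = 37.4 and Q on the +x side, so Q = (37.400, 0.0000). Tangency of A1 to RQ means the radius GQ is perpendicular to RQ, so G = Q + (0, 6.4) = (37.400, 6.4000). On A1, Q sits at bearing -90° from G; an 83° counterclockwise sweep puts Z at bearing -7°, so Z = G + 6.4·(cos -7°, sin -7°) = (43.752, 5.6200). A1 meets ZL tangentially, so GZ is at right angles to ZL, so ZL runs along (−sin -7°, cos -7°); with |ZL| = 25.8, L = (46.897, 31.228). Then |RL| = |L − R| = 56.342.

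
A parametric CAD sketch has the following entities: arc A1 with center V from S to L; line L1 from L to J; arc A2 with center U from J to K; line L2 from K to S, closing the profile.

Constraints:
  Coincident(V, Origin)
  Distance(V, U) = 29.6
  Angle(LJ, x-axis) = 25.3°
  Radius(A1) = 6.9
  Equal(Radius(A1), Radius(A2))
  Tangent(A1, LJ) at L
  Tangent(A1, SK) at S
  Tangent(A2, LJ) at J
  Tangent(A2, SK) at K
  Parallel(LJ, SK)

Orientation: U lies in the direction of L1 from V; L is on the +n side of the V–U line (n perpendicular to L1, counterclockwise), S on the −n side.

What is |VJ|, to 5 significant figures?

30.394

The slot axis is L1's direction at 25.3°, so u = (cos 25.3°, sin 25.3°) = (0.90408, 0.42736) and n = (−sin 25.3°, cos 25.3°) = (-0.42736, 0.90408). V is at the origin and U lies 29.6 along u from V, so U = 29.6·u = (26.761, 12.650). Tangency of A1 to both parallel lines with radius 6.9 puts L and S at V ± 6.9·n: L = (-2.9488, 6.2382), S = (2.9488, -6.2382). Equal radii place J and K the same way about U: J = U + 6.9·n = (23.812, 18.888), K = U − 6.9·n = (29.710, 6.4116). Then |VJ| = |J − V| = 30.394.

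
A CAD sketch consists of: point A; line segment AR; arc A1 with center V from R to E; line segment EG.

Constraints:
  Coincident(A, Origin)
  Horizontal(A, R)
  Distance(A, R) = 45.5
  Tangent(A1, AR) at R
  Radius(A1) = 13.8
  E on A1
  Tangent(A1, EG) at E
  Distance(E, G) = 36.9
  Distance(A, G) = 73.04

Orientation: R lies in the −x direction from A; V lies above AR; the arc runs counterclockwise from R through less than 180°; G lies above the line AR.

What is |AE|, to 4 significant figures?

38.92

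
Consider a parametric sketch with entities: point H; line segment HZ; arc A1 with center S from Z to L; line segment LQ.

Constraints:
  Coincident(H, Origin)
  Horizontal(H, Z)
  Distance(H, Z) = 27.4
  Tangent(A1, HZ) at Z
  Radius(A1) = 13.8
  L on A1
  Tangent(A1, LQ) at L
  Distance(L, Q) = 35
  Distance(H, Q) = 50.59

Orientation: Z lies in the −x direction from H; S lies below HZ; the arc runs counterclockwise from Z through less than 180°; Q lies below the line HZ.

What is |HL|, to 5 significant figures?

44.086

H is at the origin; H and Z share the same y with |HZ| = 27.4 and Z on the −x side, so Z = (-27.400, 0.0000). The tangent condition forces SZ to be normal to HZ, so S = Z + (0, -13.8) = (-27.400, -13.800). Since SL ⟂ LQ (tangency), |SQ| = √(13.8² + 35.0²) = 37.622 regardless of where L sits on A1. So Q lies on both circle(H, 50.59) and circle(S, 37.622); the below-HZ intersection is Q = (-13.493, -48.758). L is the foot of the tangent from Q: L = (-37.458, -23.249).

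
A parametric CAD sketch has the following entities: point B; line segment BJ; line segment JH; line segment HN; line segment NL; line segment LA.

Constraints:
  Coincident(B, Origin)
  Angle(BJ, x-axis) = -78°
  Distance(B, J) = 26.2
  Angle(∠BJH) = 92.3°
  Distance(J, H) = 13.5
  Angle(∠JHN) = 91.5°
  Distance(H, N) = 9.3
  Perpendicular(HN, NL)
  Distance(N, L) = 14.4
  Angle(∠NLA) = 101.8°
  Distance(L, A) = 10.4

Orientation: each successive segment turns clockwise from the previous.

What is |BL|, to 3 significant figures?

16.5

B is at the origin; BJ runs at -78.0° with length 26.2, so J = (5.45, -25.6). ∠BJH = 92.3° gives JH at -166° from the x-axis; with |JH| = 13.5, H = (-7.63, -29.0). ∠JHN = 91.5° gives HN at 106° from the x-axis; with |HN| = 9.3, N = (-10.2, -20.0). HN ⟂ NL, so NL runs at 15.8°; with |NL| = 14.4, L = (3.69, -16.1). Then |BL| = |L − B| = 16.5.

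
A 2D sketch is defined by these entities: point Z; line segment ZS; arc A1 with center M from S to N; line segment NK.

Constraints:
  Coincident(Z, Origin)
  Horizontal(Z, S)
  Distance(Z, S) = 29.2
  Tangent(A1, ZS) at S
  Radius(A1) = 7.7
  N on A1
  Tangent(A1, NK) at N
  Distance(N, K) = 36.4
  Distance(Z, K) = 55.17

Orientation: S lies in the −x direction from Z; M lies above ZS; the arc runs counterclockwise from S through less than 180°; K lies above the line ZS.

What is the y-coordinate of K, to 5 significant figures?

44.783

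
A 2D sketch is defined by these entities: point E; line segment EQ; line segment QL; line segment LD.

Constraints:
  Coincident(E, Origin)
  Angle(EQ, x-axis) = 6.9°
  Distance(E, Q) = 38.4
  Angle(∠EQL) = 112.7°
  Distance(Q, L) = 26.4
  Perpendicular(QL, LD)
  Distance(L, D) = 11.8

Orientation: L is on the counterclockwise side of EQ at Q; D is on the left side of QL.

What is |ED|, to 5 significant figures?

47.509

∠EQL = 112.7°, so QL runs at 6.9° + (180° − 112.7°) = 74.200° from the x-axis; with |QL| = 26.4, L = Q + 26.4·(cos 74.200°, sin 74.200°) = (45.310, 30.016). The perpendicularity gives LD at right angles to QL; with |LD| = 11.8 on the left of QL, D = L + 11.8·(-0.96222, 0.27228) = (33.956, 33.229). Then |ED| = |D − E| = 47.509.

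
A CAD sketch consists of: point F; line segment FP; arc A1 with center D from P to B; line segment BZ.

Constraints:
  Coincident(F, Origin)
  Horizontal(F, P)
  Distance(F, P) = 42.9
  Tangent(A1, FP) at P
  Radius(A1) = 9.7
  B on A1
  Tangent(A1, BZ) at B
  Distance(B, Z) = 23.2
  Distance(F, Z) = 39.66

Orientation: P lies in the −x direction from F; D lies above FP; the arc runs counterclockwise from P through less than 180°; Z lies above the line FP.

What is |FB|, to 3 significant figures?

34.3

Checks: |DB| = 9.700 ✓; ∠(DB, BZ) = 90.00° ✓; |BZ| = 23.20 ✓; |FZ| = 39.66 ✓.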